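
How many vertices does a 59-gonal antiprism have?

118

An antiprism on an n-gon has two n-gon caps and 2n triangles: V = 2·59 = 118, E = 4·59 = 236, F = 2·59 + 2 = 120.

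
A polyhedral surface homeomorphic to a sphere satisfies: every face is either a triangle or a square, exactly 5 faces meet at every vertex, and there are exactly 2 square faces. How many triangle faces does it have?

Let x be the number of triangles; then F = 2 + x.
Edge–face incidences: 2E = 4·2 + 3·x = 8 + 3x.
Every vertex has degree 5, so 5V = 2E.
Euler: V − E + F = 2 ⇒ (2E)/5 − E + (2 + x) = 2.
Multiply by 10: 2·(2E) − 5·(2E) + 10·(2 + x) = 20, i.e. 20 + 10x − 3·(8 + 3x) = 20.
Collecting terms: x − 4 = 20, so x = 24.
Then 2E = 8 + 3·24 = 80, so E = 40, V = 2E/5 = 16, F = 2 + 24 = 26.

24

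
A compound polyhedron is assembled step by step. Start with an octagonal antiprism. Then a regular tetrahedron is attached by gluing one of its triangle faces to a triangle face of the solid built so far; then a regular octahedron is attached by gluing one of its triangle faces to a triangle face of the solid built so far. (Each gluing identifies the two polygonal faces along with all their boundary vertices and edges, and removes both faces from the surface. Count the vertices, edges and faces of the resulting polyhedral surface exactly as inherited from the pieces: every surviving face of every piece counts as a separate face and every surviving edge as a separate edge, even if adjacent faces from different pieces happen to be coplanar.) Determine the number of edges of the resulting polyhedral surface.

44

An octagonal antiprism: V=16, E=32, F=18.
Attach a regular tetrahedron (V=4, E=6, F=4) along a 3-gon: merge 3 vertices and 3 edges, delete both glued faces → V=17, E=35, F=20.
Attach a regular octahedron (V=6, E=12, F=8) along a 3-gon: merge 3 vertices and 3 edges, delete both glued faces → V=20, E=44, F=26.
Check: V − E + F = 20 − 44 + 26 = 2.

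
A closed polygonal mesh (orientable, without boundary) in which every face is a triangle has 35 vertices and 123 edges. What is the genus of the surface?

Every face is a triangle and each edge borders two faces, so 3F = 2·123, giving F = 82.
χ = V − E + F = 35 − 123 + 82 = -6.
For a closed orientable surface χ = 2 − 2g, so g = (2 − (-6))/2 = 4.

4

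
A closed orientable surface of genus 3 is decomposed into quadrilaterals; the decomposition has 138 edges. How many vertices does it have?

χ = 2 − 2·3 = -4, and every face is a square so 4F = 2E.
F = 2E/4 = 69. Then V = -4 + E − F = -4 + 138 − 69 = 65.

65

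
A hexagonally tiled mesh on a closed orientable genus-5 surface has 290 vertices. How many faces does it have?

χ = 2 − 2·5 = -8, and every face is a hexagon so 6F = 2E.
V − E + F = -8 with E = 6F/2 gives 290 − (6/2 − 1)·F = -8, so F = 149 and E = 447.

149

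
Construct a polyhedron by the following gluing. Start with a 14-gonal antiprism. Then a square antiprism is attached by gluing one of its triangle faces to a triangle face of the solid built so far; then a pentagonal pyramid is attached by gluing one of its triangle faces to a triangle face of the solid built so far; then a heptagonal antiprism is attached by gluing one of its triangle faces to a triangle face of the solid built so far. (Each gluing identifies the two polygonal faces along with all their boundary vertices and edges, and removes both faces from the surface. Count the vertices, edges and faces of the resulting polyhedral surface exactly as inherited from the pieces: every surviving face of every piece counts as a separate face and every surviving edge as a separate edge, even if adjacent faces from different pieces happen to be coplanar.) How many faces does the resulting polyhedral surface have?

56

A 14-gonal antiprism: V=28, E=56, F=30.
Attach a square antiprism (V=8, E=16, F=10) along a 3-gon: merge 3 vertices and 3 edges, delete both glued faces → V=33, E=69, F=38.
Attach a pentagonal pyramid (V=6, E=10, F=6) along a 3-gon: merge 3 vertices and 3 edges, delete both glued faces → V=36, E=76, F=42.
Attach a heptagonal antiprism (V=14, E=28, F=16) along a 3-gon: merge 3 vertices and 3 edges, delete both glued faces → V=47, E=101, F=56.
Check: V − E + F = 47 − 101 + 56 = 2.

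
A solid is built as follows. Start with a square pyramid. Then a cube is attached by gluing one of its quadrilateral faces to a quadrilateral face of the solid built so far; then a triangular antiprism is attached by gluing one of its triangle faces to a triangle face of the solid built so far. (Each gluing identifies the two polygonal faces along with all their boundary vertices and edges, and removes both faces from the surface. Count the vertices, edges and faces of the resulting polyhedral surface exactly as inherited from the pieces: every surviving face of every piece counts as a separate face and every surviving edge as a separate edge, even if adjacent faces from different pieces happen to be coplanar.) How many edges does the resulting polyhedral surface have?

25

A square pyramid: V=5, E=8, F=5.
Attach a cube (V=8, E=12, F=6) along a 4-gon: merge 4 vertices and 4 edges, delete both glued faces → V=9, E=16, F=9.
Attach a triangular antiprism (V=6, E=12, F=8) along a 3-gon: merge 3 vertices and 3 edges, delete both glued faces → V=12, E=25, F=15.
Check: V − E + F = 12 − 25 + 15 = 2.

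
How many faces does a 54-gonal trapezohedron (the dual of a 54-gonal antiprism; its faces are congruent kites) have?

The n-trapezohedron (dual of the n-antiprism) has V = 2·54 + 2 = 110, E = 4·54 = 216, F = 2·54 = 108.

108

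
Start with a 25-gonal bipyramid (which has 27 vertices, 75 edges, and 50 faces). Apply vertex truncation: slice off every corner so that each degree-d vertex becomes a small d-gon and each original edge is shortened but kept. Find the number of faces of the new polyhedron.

Truncation replaces each original edge-end by a new vertex, so V′ = 2E = 150.
Each original edge survives, and each old vertex of degree d contributes d new edges; summing degrees gives Σd = 2E, so E′ = E + 2E = 3E = 225.
Each original face survives and each original vertex becomes one new face: F′ = F + V = 77.

77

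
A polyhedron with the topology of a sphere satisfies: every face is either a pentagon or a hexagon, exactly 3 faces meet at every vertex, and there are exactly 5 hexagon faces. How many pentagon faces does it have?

12

Let x be the number of pentagons; then F = 5 + x.
Edge–face incidences: 2E = 6·5 + 5·x = 30 + 5x.
Every vertex has degree 3, so 3V = 2E.
Euler: V − E + F = 2 ⇒ (2E)/3 − E + (5 + x) = 2.
Multiply by 6: 2·(2E) − 3·(2E) + 6·(5 + x) = 12, i.e. 30 + 6x − (30 + 5x) = 12.
Collecting terms: x = 12.
Then 2E = 30 + 5·12 = 90, so E = 45, V = 2E/3 = 30, F = 5 + 12 = 17.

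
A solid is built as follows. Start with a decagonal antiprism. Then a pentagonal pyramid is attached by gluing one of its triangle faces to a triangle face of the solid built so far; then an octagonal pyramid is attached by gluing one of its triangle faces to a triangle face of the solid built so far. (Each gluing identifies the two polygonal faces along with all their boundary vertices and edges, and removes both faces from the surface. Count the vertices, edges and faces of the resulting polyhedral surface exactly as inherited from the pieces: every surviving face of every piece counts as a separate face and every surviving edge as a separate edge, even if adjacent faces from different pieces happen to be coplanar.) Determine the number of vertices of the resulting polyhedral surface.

29

A decagonal antiprism: V=20, E=40, F=22.
Attach a pentagonal pyramid (V=6, E=10, F=6) along a 3-gon: merge 3 vertices and 3 edges, delete both glued faces → V=23, E=47, F=26.
Attach an octagonal pyramid (V=9, E=16, F=9) along a 3-gon: merge 3 vertices and 3 edges, delete both glued faces → V=29, E=60, F=33.
Check: V − E + F = 29 − 60 + 33 = 2.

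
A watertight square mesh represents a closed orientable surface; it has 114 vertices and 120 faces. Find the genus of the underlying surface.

Every face is a square, so 2E = 4·120 = 480, giving E = 240.
χ = V − E + F = 114 − 240 + 120 = -6.
For a closed orientable surface χ = 2 − 2g, so g = (2 − (-6))/2 = 4.

4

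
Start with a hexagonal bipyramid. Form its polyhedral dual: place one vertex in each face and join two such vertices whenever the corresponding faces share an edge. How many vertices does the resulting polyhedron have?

The base solid has V = 8, E = 18, F = 12.
The dual swaps V and F and preserves E: V′ = F = 12, E′ = E = 18, F′ = V = 8.

12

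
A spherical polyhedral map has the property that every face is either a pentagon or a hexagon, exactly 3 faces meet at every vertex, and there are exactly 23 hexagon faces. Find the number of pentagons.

Let x be the number of pentagons; then F = 23 + x.
Edge–face incidences: 2E = 6·23 + 5·x = 138 + 5x.
Every vertex has degree 3, so 3V = 2E.
Euler: V − E + F = 2 ⇒ (2E)/3 − E + (23 + x) = 2.
Multiply by 6: 2·(2E) − 3·(2E) + 6·(23 + x) = 12, i.e. 138 + 6x − (138 + 5x) = 12.
Collecting terms: x = 12.
Then 2E = 138 + 5·12 = 198, so E = 99, V = 2E/3 = 66, F = 23 + 12 = 35.

12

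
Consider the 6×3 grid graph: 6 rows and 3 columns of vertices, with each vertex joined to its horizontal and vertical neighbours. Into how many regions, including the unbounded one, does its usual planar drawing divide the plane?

11

The grid has V = 6·3 = 18 vertices and E = 6·2 + 3·5 = 27 edges.
F = 2 − V + E = 2 − 18 + 27 = 11.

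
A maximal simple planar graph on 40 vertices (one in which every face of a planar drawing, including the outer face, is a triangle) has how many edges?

In a plane triangulation 3F = 2E and V − E + F = 2, so E = 3V − 6 = 3·40 − 6 = 114.

114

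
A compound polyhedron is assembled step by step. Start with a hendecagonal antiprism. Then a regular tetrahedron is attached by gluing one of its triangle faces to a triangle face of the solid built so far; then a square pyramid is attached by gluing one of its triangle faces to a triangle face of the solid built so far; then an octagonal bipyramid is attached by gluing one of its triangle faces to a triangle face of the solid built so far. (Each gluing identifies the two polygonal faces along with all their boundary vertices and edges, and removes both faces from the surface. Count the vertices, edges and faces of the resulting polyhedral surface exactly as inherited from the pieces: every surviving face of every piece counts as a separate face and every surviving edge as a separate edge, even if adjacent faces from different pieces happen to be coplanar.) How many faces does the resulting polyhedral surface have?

43

A hendecagonal antiprism: V=22, E=44, F=24.
Attach a regular tetrahedron (V=4, E=6, F=4) along a 3-gon: merge 3 vertices and 3 edges, delete both glued faces → V=23, E=47, F=26.
Attach a square pyramid (V=5, E=8, F=5) along a 3-gon: merge 3 vertices and 3 edges, delete both glued faces → V=25, E=52, F=29.
Attach an octagonal bipyramid (V=10, E=24, F=16) along a 3-gon: merge 3 vertices and 3 edges, delete both glued faces → V=32, E=73, F=43.
Check: V − E + F = 32 − 73 + 43 = 2.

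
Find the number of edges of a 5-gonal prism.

15

A prism on an n-gon has two n-gon bases and n rectangular sides: V = 2·5 = 10, E = 3·5 = 15, F = 5 + 2 = 7.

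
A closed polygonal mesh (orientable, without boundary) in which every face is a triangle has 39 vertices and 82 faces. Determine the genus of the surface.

2

Every face is a triangle, so 2E = 3·82 = 246, giving E = 123.
χ = V − E + F = 39 − 123 + 82 = -2.
For a closed orientable surface χ = 2 − 2g, so g = (2 − (-2))/2 = 2.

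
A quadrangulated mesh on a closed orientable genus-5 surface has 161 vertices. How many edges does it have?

338

χ = 2 − 2·5 = -8, and every face is a square so 4F = 2E.
V − E + F = -8 with E = 4F/2 gives 161 − (4/2 − 1)·F = -8, so F = 169 and E = 338.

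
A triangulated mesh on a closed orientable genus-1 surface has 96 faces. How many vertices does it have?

48

χ = 2 − 2·1 = 0, and every face is a triangle so 3F = 2E.
E = 3·96/2 = 144. Then V = 0 + E − F = 0 + 144 − 96 = 48.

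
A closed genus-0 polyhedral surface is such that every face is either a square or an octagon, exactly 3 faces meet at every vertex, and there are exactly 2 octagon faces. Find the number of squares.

8

Let x be the number of squares; then F = 2 + x.
Edge–face incidences: 2E = 8·2 + 4·x = 16 + 4x.
Every vertex has degree 3, so 3V = 2E.
Euler: V − E + F = 2 ⇒ (2E)/3 − E + (2 + x) = 2.
Multiply by 6: 2·(2E) − 3·(2E) + 6·(2 + x) = 12, i.e. 12 + 6x − (16 + 4x) = 12.
Collecting terms: 2x − 4 = 12, so 2x = 16, so x = 8.
Then 2E = 16 + 4·8 = 48, so E = 24, V = 2E/3 = 16, F = 2 + 8 = 10.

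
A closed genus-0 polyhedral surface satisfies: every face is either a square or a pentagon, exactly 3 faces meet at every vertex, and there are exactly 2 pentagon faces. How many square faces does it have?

Let x be the number of squares; then F = 2 + x.
Edge–face incidences: 2E = 5·2 + 4·x = 10 + 4x.
Every vertex has degree 3, so 3V = 2E.
Euler: V − E + F = 2 ⇒ (2E)/3 − E + (2 + x) = 2.
Multiply by 6: 2·(2E) − 3·(2E) + 6·(2 + x) = 12, i.e. 12 + 6x − (10 + 4x) = 12.
Collecting terms: 2x + 2 = 12, so 2x = 10, so x = 5.
Then 2E = 10 + 4·5 = 30, so E = 15, V = 2E/3 = 10, F = 2 + 5 = 7.

5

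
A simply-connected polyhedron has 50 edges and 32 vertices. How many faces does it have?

20

Here V − E + F = 2.
F = 2 − V + E = 2 − 32 + 50 = 20.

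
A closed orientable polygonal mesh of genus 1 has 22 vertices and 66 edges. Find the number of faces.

For a closed orientable surface of genus 1, χ = 2 − 2·1 = 0.
F = 0 − V + E = 0 − 22 + 66 = 44.

44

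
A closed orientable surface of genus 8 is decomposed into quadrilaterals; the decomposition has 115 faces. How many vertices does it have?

101

χ = 2 − 2·8 = -14, and every face is a square so 4F = 2E.
E = 4·115/2 = 230. Then V = -14 + E − F = -14 + 230 − 115 = 101.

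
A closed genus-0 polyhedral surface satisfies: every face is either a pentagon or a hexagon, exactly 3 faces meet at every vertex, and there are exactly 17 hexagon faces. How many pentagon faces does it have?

12

Let x be the number of pentagons; then F = 17 + x.
Edge–face incidences: 2E = 6·17 + 5·x = 102 + 5x.
Every vertex has degree 3, so 3V = 2E.
Euler: V − E + F = 2 ⇒ (2E)/3 − E + (17 + x) = 2.
Multiply by 6: 2·(2E) − 3·(2E) + 6·(17 + x) = 12, i.e. 102 + 6x − (102 + 5x) = 12.
Collecting terms: x = 12.
Then 2E = 102 + 5·12 = 162, so E = 81, V = 2E/3 = 54, F = 17 + 12 = 29.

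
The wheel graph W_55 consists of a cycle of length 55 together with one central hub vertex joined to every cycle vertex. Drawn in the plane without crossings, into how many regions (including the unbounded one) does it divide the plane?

56

W_55 has V = 55 + 1 = 56 vertices and E = 2·55 = 110 edges.
By Euler's formula F = 2 − V + E = 2 − 56 + 110 = 56.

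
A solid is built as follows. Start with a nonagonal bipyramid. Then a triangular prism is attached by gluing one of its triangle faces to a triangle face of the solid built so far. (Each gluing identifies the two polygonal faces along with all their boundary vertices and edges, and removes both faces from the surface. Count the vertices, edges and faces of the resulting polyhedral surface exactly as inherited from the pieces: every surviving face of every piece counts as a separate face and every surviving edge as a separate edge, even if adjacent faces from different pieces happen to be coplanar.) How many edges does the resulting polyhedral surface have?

A nonagonal bipyramid: V=11, E=27, F=18.
Attach a triangular prism (V=6, E=9, F=5) along a 3-gon: merge 3 vertices and 3 edges, delete both glued faces → V=14, E=33, F=21.
Check: V − E + F = 14 − 33 + 21 = 2.

33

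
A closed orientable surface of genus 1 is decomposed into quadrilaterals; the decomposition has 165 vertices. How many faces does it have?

χ = 2 − 2·1 = 0, and every face is a square so 4F = 2E.
V − E + F = 0 with E = 4F/2 gives 165 − (4/2 − 1)·F = 0, so F = 165 and E = 330.

165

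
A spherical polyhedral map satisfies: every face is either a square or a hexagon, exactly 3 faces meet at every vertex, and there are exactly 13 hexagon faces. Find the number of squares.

6

Let x be the number of squares; then F = 13 + x.
Edge–face incidences: 2E = 6·13 + 4·x = 78 + 4x.
Every vertex has degree 3, so 3V = 2E.
Euler: V − E + F = 2 ⇒ (2E)/3 − E + (13 + x) = 2.
Multiply by 6: 2·(2E) − 3·(2E) + 6·(13 + x) = 12, i.e. 78 + 6x − (78 + 4x) = 12.
Collecting terms: 2x = 12, so x = 6.
Then 2E = 78 + 4·6 = 102, so E = 51, V = 2E/3 = 34, F = 13 + 6 = 19.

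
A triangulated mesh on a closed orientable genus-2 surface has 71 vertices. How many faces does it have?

χ = 2 − 2·2 = -2, and every face is a triangle so 3F = 2E.
V − E + F = -2 with E = 3F/2 gives 71 − (3/2 − 1)·F = -2, so F = 146 and E = 219.

146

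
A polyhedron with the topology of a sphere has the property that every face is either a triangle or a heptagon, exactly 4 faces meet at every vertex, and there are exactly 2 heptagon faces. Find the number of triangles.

14

Let x be the number of triangles; then F = 2 + x.
Edge–face incidences: 2E = 7·2 + 3·x = 14 + 3x.
Every vertex has degree 4, so 4V = 2E.
Euler: V − E + F = 2 ⇒ (2E)/4 − E + (2 + x) = 2.
Multiply by 8: 2·(2E) − 4·(2E) + 8·(2 + x) = 16, i.e. 16 + 8x − 2·(14 + 3x) = 16.
Collecting terms: 2x − 12 = 16, so 2x = 28, so x = 14.
Then 2E = 14 + 3·14 = 56, so E = 28, V = 2E/4 = 14, F = 2 + 14 = 16.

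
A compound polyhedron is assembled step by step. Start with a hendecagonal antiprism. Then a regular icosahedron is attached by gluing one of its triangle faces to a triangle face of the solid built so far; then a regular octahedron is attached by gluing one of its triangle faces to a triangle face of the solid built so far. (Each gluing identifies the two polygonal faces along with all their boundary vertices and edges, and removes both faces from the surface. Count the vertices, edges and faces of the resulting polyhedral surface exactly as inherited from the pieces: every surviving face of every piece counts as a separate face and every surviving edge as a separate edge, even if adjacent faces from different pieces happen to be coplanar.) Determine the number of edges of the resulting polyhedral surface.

A hendecagonal antiprism: V=22, E=44, F=24.
Attach a regular icosahedron (V=12, E=30, F=20) along a 3-gon: merge 3 vertices and 3 edges, delete both glued faces → V=31, E=71, F=42.
Attach a regular octahedron (V=6, E=12, F=8) along a 3-gon: merge 3 vertices and 3 edges, delete both glued faces → V=34, E=80, F=48.
Check: V − E + F = 34 − 80 + 48 = 2.

80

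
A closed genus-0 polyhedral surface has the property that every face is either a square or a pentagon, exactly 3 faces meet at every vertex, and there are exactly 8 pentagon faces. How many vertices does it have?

16

Let x be the number of squares; then F = 8 + x.
Edge–face incidences: 2E = 5·8 + 4·x = 40 + 4x.
Every vertex has degree 3, so 3V = 2E.
Euler: V − E + F = 2 ⇒ (2E)/3 − E + (8 + x) = 2.
Multiply by 6: 2·(2E) − 3·(2E) + 6·(8 + x) = 12, i.e. 48 + 6x − (40 + 4x) = 12.
Collecting terms: 2x + 8 = 12, so 2x = 4, so x = 2.
Then 2E = 40 + 4·2 = 48, so E = 24, V = 2E/3 = 16, F = 8 + 2 = 10.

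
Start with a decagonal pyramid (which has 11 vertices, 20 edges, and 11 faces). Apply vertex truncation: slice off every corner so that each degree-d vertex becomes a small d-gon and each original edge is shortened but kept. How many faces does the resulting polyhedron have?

Truncation replaces each original edge-end by a new vertex, so V′ = 2E = 40.
Each original edge survives, and each old vertex of degree d contributes d new edges; summing degrees gives Σd = 2E, so E′ = E + 2E = 3E = 60.
Each original face survives and each original vertex becomes one new face: F′ = F + V = 22.

22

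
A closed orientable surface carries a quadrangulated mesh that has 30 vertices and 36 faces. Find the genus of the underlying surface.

4

Every face is a square, so 2E = 4·36 = 144, giving E = 72.
χ = V − E + F = 30 − 72 + 36 = -6.
For a closed orientable surface χ = 2 − 2g, so g = (2 − (-6))/2 = 4.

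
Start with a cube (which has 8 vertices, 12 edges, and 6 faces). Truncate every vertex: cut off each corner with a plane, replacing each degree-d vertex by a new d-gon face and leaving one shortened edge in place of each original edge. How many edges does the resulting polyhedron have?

Truncation replaces each original edge-end by a new vertex, so V′ = 2E = 24.
Each original edge survives, and each old vertex of degree d contributes d new edges; summing degrees gives Σd = 2E, so E′ = E + 2E = 3E = 36.
Each original face survives and each original vertex becomes one new face: F′ = F + V = 14.

36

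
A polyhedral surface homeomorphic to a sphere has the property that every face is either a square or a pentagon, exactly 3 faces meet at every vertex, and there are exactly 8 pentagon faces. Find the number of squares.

2

Let x be the number of squares; then F = 8 + x.
Edge–face incidences: 2E = 5·8 + 4·x = 40 + 4x.
Every vertex has degree 3, so 3V = 2E.
Euler: V − E + F = 2 ⇒ (2E)/3 − E + (8 + x) = 2.
Multiply by 6: 2·(2E) − 3·(2E) + 6·(8 + x) = 12, i.e. 48 + 6x − (40 + 4x) = 12.
Collecting terms: 2x + 8 = 12, so 2x = 4, so x = 2.
Then 2E = 40 + 4·2 = 48, so E = 24, V = 2E/3 = 16, F = 8 + 2 = 10.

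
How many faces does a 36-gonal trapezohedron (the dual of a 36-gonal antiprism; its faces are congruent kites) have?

72

The n-trapezohedron (dual of the n-antiprism) has V = 2·36 + 2 = 74, E = 4·36 = 144, F = 2·36 = 72.
Check: V − E + F = 74 − 144 + 72 = 2.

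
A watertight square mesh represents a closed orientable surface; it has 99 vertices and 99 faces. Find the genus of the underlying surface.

1

Every face is a square, so 2E = 4·99 = 396, giving E = 198.
χ = V − E + F = 99 − 198 + 99 = 0.
For a closed orientable surface χ = 2 − 2g, so g = (2 − (0))/2 = 1.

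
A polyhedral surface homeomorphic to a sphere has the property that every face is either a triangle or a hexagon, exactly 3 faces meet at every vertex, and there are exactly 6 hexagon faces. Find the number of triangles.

Let x be the number of triangles; then F = 6 + x.
Edge–face incidences: 2E = 6·6 + 3·x = 36 + 3x.
Every vertex has degree 3, so 3V = 2E.
Euler: V − E + F = 2 ⇒ (2E)/3 − E + (6 + x) = 2.
Multiply by 6: 2·(2E) − 3·(2E) + 6·(6 + x) = 12, i.e. 36 + 6x − (36 + 3x) = 12.
Collecting terms: 3x = 12, so x = 4.
Then 2E = 36 + 3·4 = 48, so E = 24, V = 2E/3 = 16, F = 6 + 4 = 10.

4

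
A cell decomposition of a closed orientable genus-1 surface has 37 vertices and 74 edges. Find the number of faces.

For a closed orientable surface of genus 1, χ = 2 − 2·1 = 0.
F = 0 − V + E = 0 − 37 + 74 = 37.

37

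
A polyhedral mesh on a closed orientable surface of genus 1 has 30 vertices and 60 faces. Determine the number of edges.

90

For a closed orientable surface of genus 1, χ = 2 − 2·1 = 0.
E = V + F − (0) = 30 + 60 − (0) = 90.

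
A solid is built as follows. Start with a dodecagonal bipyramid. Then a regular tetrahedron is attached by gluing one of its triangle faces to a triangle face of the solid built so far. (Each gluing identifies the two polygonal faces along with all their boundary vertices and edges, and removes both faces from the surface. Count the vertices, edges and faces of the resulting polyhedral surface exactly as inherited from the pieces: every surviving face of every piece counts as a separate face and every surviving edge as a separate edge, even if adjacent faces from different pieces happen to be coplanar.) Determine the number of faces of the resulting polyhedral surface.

A dodecagonal bipyramid: V=14, E=36, F=24.
Attach a regular tetrahedron (V=4, E=6, F=4) along a 3-gon: merge 3 vertices and 3 edges, delete both glued faces → V=15, E=39, F=26.
Check: V − E + F = 15 − 39 + 26 = 2.

26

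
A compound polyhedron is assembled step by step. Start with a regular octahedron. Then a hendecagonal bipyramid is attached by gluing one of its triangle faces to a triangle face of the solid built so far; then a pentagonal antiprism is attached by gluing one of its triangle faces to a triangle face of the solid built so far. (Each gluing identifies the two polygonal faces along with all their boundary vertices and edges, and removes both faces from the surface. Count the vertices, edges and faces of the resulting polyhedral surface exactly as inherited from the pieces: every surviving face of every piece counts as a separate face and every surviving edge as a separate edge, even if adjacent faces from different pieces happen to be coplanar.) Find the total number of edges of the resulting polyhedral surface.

A regular octahedron: V=6, E=12, F=8.
Attach a hendecagonal bipyramid (V=13, E=33, F=22) along a 3-gon: merge 3 vertices and 3 edges, delete both glued faces → V=16, E=42, F=28.
Attach a pentagonal antiprism (V=10, E=20, F=12) along a 3-gon: merge 3 vertices and 3 edges, delete both glued faces → V=23, E=59, F=38.
Check: V − E + F = 23 − 59 + 38 = 2.

59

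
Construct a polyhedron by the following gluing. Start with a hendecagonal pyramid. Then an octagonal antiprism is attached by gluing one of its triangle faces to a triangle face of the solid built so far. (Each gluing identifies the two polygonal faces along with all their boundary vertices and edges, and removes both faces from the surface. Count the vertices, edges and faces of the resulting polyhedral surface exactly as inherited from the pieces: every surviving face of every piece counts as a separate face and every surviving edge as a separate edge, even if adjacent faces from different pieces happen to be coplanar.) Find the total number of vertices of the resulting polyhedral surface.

A hendecagonal pyramid: V=12, E=22, F=12.
Attach an octagonal antiprism (V=16, E=32, F=18) along a 3-gon: merge 3 vertices and 3 edges, delete both glued faces → V=25, E=51, F=28.
Check: V − E + F = 25 − 51 + 28 = 2.

25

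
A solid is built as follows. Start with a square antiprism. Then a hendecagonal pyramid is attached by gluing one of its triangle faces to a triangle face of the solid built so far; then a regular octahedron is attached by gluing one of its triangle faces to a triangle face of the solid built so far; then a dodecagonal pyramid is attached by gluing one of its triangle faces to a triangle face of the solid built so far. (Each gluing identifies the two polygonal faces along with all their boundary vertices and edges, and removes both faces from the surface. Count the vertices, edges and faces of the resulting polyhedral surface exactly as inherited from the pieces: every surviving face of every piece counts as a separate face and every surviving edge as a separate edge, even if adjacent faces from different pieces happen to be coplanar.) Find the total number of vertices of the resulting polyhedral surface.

A square antiprism: V=8, E=16, F=10.
Attach a hendecagonal pyramid (V=12, E=22, F=12) along a 3-gon: merge 3 vertices and 3 edges, delete both glued faces → V=17, E=35, F=20.
Attach a regular octahedron (V=6, E=12, F=8) along a 3-gon: merge 3 vertices and 3 edges, delete both glued faces → V=20, E=44, F=26.
Attach a dodecagonal pyramid (V=13, E=24, F=13) along a 3-gon: merge 3 vertices and 3 edges, delete both glued faces → V=30, E=65, F=37.
Check: V − E + F = 30 − 65 + 37 = 2.

30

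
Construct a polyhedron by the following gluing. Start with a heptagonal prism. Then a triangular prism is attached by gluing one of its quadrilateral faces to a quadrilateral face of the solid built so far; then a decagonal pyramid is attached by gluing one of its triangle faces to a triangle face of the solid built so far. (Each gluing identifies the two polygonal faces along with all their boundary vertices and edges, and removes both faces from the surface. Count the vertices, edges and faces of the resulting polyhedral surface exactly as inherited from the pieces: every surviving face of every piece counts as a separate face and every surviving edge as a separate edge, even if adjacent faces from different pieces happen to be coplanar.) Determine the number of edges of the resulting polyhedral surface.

A heptagonal prism: V=14, E=21, F=9.
Attach a triangular prism (V=6, E=9, F=5) along a 4-gon: merge 4 vertices and 4 edges, delete both glued faces → V=16, E=26, F=12.
Attach a decagonal pyramid (V=11, E=20, F=11) along a 3-gon: merge 3 vertices and 3 edges, delete both glued faces → V=24, E=43, F=21.
Check: V − E + F = 24 − 43 + 21 = 2.

43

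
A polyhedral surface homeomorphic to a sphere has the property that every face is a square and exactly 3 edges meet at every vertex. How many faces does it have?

Each face has 4 edges and each edge borders two faces, so 2E = 4F.
Each vertex has degree 3, so 3V = 2E and hence V = 4F/3.
Euler: V − E + F = 2 ⇒ (4F/3) − (4F/2) + F = 2.
Multiply by 6: (8 − 12 + 6)F = 12, i.e. 2F = 12.
So F = 6, E = 4·6/2 = 12, V = 4·6/3 = 8.

6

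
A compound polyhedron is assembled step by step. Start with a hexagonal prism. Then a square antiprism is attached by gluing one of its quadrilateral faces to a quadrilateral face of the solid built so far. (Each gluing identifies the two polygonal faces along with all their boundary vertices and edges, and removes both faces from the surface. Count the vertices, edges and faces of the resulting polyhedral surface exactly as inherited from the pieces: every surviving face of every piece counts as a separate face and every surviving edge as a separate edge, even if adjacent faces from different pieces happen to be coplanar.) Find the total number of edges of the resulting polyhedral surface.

A hexagonal prism: V=12, E=18, F=8.
Attach a square antiprism (V=8, E=16, F=10) along a 4-gon: merge 4 vertices and 4 edges, delete both glued faces → V=16, E=30, F=16.
Check: V − E + F = 16 − 30 + 16 = 2.

30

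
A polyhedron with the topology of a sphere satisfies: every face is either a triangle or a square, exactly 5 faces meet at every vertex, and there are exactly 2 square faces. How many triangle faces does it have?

24

Let x be the number of triangles; then F = 2 + x.
Edge–face incidences: 2E = 4·2 + 3·x = 8 + 3x.
Every vertex has degree 5, so 5V = 2E.
Euler: V − E + F = 2 ⇒ (2E)/5 − E + (2 + x) = 2.
Multiply by 10: 2·(2E) − 5·(2E) + 10·(2 + x) = 20, i.e. 20 + 10x − 3·(8 + 3x) = 20.
Collecting terms: x − 4 = 20, so x = 24.
Then 2E = 8 + 3·24 = 80, so E = 40, V = 2E/5 = 16, F = 2 + 24 = 26.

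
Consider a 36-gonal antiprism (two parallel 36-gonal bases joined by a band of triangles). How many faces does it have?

74

An antiprism on an n-gon has two n-gon caps and 2n triangles: V = 2·36 = 72, E = 4·36 = 144, F = 2·36 + 2 = 74.
Check: V − E + F = 72 − 144 + 74 = 2.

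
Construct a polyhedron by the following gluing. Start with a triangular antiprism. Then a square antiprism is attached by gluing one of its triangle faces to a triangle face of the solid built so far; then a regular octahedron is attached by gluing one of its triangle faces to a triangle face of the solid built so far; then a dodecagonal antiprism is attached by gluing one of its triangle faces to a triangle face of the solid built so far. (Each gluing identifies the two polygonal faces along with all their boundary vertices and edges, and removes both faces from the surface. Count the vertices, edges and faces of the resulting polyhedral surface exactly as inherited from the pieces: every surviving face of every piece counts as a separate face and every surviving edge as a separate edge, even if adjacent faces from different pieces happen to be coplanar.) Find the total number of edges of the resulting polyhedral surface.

79

A triangular antiprism: V=6, E=12, F=8.
Attach a square antiprism (V=8, E=16, F=10) along a 3-gon: merge 3 vertices and 3 edges, delete both glued faces → V=11, E=25, F=16.
Attach a regular octahedron (V=6, E=12, F=8) along a 3-gon: merge 3 vertices and 3 edges, delete both glued faces → V=14, E=34, F=22.
Attach a dodecagonal antiprism (V=24, E=48, F=26) along a 3-gon: merge 3 vertices and 3 edges, delete both glued faces → V=35, E=79, F=46.
Check: V − E + F = 35 − 79 + 46 = 2.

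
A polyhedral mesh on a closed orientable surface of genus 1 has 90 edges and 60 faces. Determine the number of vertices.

For a closed orientable surface of genus 1, χ = 2 − 2·1 = 0.
V = 0 + E − F = 0 + 90 − 60 = 30.

30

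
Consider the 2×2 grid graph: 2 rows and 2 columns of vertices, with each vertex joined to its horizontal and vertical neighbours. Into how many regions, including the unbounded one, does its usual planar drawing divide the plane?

2

The grid has V = 2·2 = 4 vertices and E = 2·1 + 2·1 = 4 edges.
F = 2 − V + E = 2 − 4 + 4 = 2.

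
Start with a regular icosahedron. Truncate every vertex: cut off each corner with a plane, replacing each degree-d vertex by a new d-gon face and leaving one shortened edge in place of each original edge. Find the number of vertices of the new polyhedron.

60

The base solid has V = 12, E = 30, F = 20.
Truncation replaces each original edge-end by a new vertex, so V′ = 2E = 60.
Each original edge survives, and each old vertex of degree d contributes d new edges; summing degrees gives Σd = 2E, so E′ = E + 2E = 3E = 90.
Each original face survives and each original vertex becomes one new face: F′ = F + V = 32.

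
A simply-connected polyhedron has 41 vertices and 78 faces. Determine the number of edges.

Here V − E + F = 2.
E = V + F − (2) = 41 + 78 − (2) = 117.

117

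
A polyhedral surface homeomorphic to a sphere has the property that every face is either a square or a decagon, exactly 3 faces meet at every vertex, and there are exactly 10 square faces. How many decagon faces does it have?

2

Let x be the number of decagons; then F = 10 + x.
Edge–face incidences: 2E = 4·10 + 10·x = 40 + 10x.
Every vertex has degree 3, so 3V = 2E.
Euler: V − E + F = 2 ⇒ (2E)/3 − E + (10 + x) = 2.
Multiply by 6: 2·(2E) − 3·(2E) + 6·(10 + x) = 12, i.e. 60 + 6x − (40 + 10x) = 12.
Collecting terms: −4x + 20 = 12, so −4x = −8, so x = 2.
Then 2E = 40 + 10·2 = 60, so E = 30, V = 2E/3 = 20, F = 10 + 2 = 12.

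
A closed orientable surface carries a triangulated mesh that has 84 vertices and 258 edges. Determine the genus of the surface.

2

Every face is a triangle and each edge borders two faces, so 3F = 2·258, giving F = 172.
χ = V − E + F = 84 − 258 + 172 = -2.
For a closed orientable surface χ = 2 − 2g, so g = (2 − (-2))/2 = 2.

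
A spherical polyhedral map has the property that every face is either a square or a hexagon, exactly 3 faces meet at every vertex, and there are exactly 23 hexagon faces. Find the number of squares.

Let x be the number of squares; then F = 23 + x.
Edge–face incidences: 2E = 6·23 + 4·x = 138 + 4x.
Every vertex has degree 3, so 3V = 2E.
Euler: V − E + F = 2 ⇒ (2E)/3 − E + (23 + x) = 2.
Multiply by 6: 2·(2E) − 3·(2E) + 6·(23 + x) = 12, i.e. 138 + 6x − (138 + 4x) = 12.
Collecting terms: 2x = 12, so x = 6.
Then 2E = 138 + 4·6 = 162, so E = 81, V = 2E/3 = 54, F = 23 + 6 = 29.

6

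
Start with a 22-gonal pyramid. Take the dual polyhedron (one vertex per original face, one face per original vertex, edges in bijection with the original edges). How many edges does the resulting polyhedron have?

44

The base solid has V = 23, E = 44, F = 23.
The dual swaps V and F and preserves E: V′ = F = 23, E′ = E = 44, F′ = V = 23.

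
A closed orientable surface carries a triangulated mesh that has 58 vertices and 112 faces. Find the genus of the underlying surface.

Every face is a triangle, so 2E = 3·112 = 336, giving E = 168.
χ = V − E + F = 58 − 168 + 112 = 2.
For a closed orientable surface χ = 2 − 2g, so g = (2 − (2))/2 = 0.

0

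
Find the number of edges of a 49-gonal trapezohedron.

196

The n-trapezohedron (dual of the n-antiprism) has V = 2·49 + 2 = 100, E = 4·49 = 196, F = 2·49 = 98.
Check: V − E + F = 100 − 196 + 98 = 2.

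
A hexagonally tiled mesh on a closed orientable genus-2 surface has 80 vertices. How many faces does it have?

41

χ = 2 − 2·2 = -2, and every face is a hexagon so 6F = 2E.
V − E + F = -2 with E = 6F/2 gives 80 − (6/2 − 1)·F = -2, so F = 41 and E = 123.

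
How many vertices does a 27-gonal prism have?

54

A prism on an n-gon has two n-gon bases and n rectangular sides: V = 2·27 = 54, E = 3·27 = 81, F = 27 + 2 = 29.
Check: V − E + F = 54 − 81 + 29 = 2.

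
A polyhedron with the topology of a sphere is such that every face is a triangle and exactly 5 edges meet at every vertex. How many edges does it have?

Each face has 3 edges and each edge borders two faces, so 2E = 3F.
Each vertex has degree 5, so 5V = 2E and hence V = 3F/5.
Euler: V − E + F = 2 ⇒ (3F/5) − (3F/2) + F = 2.
Multiply by 10: (6 − 15 + 10)F = 20, i.e. 1F = 20.
So F = 20, E = 3·20/2 = 30, V = 3·20/5 = 12.

30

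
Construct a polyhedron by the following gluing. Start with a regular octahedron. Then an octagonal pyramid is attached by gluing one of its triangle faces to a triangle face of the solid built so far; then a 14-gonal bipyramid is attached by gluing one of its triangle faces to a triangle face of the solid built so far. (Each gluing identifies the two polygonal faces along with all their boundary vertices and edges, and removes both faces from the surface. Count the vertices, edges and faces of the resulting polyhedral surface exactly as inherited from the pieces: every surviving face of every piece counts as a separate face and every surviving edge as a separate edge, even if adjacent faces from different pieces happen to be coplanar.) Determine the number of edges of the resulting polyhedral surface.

A regular octahedron: V=6, E=12, F=8.
Attach an octagonal pyramid (V=9, E=16, F=9) along a 3-gon: merge 3 vertices and 3 edges, delete both glued faces → V=12, E=25, F=15.
Attach a 14-gonal bipyramid (V=16, E=42, F=28) along a 3-gon: merge 3 vertices and 3 edges, delete both glued faces → V=25, E=64, F=41.
Check: V − E + F = 25 − 64 + 41 = 2.

64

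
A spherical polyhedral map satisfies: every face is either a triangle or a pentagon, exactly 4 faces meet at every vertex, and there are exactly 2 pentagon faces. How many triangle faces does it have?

Let x be the number of triangles; then F = 2 + x.
Edge–face incidences: 2E = 5·2 + 3·x = 10 + 3x.
Every vertex has degree 4, so 4V = 2E.
Euler: V − E + F = 2 ⇒ (2E)/4 − E + (2 + x) = 2.
Multiply by 8: 2·(2E) − 4·(2E) + 8·(2 + x) = 16, i.e. 16 + 8x − 2·(10 + 3x) = 16.
Collecting terms: 2x − 4 = 16, so 2x = 20, so x = 10.
Then 2E = 10 + 3·10 = 40, so E = 20, V = 2E/4 = 10, F = 2 + 10 = 12.

10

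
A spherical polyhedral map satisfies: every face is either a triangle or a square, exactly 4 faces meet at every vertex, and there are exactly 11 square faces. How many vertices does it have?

Let x be the number of triangles; then F = 11 + x.
Edge–face incidences: 2E = 4·11 + 3·x = 44 + 3x.
Every vertex has degree 4, so 4V = 2E.
Euler: V − E + F = 2 ⇒ (2E)/4 − E + (11 + x) = 2.
Multiply by 8: 2·(2E) − 4·(2E) + 8·(11 + x) = 16, i.e. 88 + 8x − 2·(44 + 3x) = 16.
Collecting terms: 2x = 16, so x = 8.
Then 2E = 44 + 3·8 = 68, so E = 34, V = 2E/4 = 17, F = 11 + 8 = 19.

17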